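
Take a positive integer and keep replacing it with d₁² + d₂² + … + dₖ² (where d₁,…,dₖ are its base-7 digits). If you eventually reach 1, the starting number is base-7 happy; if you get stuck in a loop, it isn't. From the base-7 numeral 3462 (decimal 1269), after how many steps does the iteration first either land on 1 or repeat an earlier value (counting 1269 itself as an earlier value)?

5

1269 = (3,4,6,2)_7 → 3² + 4² + 6² + 2² = 65
65 = (1,2,2)_7 → 1² + 2² + 2² = 9
9 = (1,2)_7 → 1² + 2² = 5
5 = (5)_7 → 5² = 25
25 = (3,4)_7 → 3² + 4² = 25  — 25 repeats.
That took 5 steps.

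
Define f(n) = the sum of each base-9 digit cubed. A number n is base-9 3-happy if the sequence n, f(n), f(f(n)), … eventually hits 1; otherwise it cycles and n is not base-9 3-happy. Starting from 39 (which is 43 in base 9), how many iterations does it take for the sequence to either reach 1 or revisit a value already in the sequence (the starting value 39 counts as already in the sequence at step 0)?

39 = (4,3)_9 → 4³ + 3³ = 91
91 = (1,1,1)_9 → 1³ + 1³ + 1³ = 3
3 = (3)_9 → 3³ = 27
27 = (3,0)_9 → 3³ + 0³ = 27  — 27 repeats.
That took 4 steps.

4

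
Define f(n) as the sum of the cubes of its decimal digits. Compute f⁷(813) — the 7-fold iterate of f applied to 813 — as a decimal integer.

153

813 → 540
540 → 189
189 → 1242
1242 → 81
81 → 513
513 → 153
153 → 153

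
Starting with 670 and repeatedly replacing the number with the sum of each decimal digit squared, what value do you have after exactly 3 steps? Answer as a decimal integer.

145

670 → 6² + 7² + 0² = 85
85 → 8² + 5² = 89
89 → 8² + 9² = 145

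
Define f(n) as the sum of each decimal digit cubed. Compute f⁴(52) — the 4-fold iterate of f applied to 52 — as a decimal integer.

52 → 5³ + 2³ = 133
133 → 1³ + 3³ + 3³ = 55
55 → 5³ + 5³ = 250
250 → 2³ + 5³ + 0³ = 133

133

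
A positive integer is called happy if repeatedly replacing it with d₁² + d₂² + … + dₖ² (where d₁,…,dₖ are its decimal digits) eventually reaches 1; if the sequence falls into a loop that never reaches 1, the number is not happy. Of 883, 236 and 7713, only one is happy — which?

236

883: 883 → 137 → 59 → 106 → 37 → 58 → 89 → 145 → 42 → 20 → 4 → 16 → 37  — repeats 37 (not happy)
236: 236 → 49 → 97 → 130 → 10 → 1  — reaches 1 (happy)
7713: 7713 → 108 → 65 → 61 → 37 → 58 → 89 → 145 → 42 → 20 → 4 → 16 → 37  — repeats 37 (not happy)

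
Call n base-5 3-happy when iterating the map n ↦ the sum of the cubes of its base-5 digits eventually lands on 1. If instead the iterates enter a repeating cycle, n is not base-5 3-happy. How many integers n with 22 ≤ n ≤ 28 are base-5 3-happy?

1

22: 22 → 72 → 80 → 28 → 28  (repeats 28)
23: 23 → 91 → 55 → 9 → 65 → 35 → 9  (repeats 9)
24: 24 → 128 → 28 → 28  (repeats 28)
25: 25 → 1  (reaches 1)
26: 26 → 2 → 8 → 28 → 28  (repeats 28)
27: 27 → 9 → 65 → 35 → 9  (repeats 9)
28: 28 → 28  (repeats 28)
base-5 3-happy: 25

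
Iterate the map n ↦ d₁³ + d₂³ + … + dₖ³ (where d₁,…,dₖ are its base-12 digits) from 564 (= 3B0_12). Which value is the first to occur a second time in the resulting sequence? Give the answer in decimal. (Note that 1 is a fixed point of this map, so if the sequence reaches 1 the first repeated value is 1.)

1

564 = (3,11,0)_12 → 3³ + 11³ + 0³ = 27 + 1331 + 0 = 1358
1358 = (9,5,2)_12 → 9³ + 5³ + 2³ = 729 + 125 + 8 = 862
862 = (5,11,10)_12 → 5³ + 11³ + 10³ = 125 + 1331 + 1000 = 2456
2456 = (1,5,0,8)_12 → 1³ + 5³ + 0³ + 8³ = 1 + 125 + 0 + 512 = 638
638 = (4,5,2)_12 → 4³ + 5³ + 2³ = 64 + 125 + 8 = 197
197 = (1,4,5)_12 → 1³ + 4³ + 5³ = 1 + 64 + 125 = 190
190 = (1,3,10)_12 → 1³ + 3³ + 10³ = 1 + 27 + 1000 = 1028
1028 = (7,1,8)_12 → 7³ + 1³ + 8³ = 343 + 1 + 512 = 856
856 = (5,11,4)_12 → 5³ + 11³ + 4³ = 125 + 1331 + 64 = 1520
1520 = (10,6,8)_12 → 10³ + 6³ + 8³ = 1000 + 216 + 512 = 1728
1728 = (1,0,0,0)_12 → 1³ + 0³ + 0³ + 0³ = 1 + 0 + 0 + 0 = 1  — reached the fixed point 1.
1 → 1, so 1 is the first repeated value.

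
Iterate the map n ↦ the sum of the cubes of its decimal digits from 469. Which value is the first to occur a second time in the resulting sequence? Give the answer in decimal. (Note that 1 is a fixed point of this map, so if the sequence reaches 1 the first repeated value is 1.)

469 → 4³ + 6³ + 9³ = 1009
1009 → 1³ + 0³ + 0³ + 9³ = 730
730 → 7³ + 3³ + 0³ = 370
370 → 3³ + 7³ + 0³ = 370  — 370 already appeared earlier.

370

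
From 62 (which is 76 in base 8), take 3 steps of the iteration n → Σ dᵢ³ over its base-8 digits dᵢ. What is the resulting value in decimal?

476

62 = (7,6)_8 → 559
559 = (1,0,5,7)_8 → 469
469 = (7,2,5)_8 → 476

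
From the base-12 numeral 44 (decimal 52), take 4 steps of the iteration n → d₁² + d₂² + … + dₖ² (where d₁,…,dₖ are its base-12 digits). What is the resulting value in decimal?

52 = (4,4)_12 → 4² + 4² = 32
32 = (2,8)_12 → 2² + 8² = 68
68 = (5,8)_12 → 5² + 8² = 89
89 = (7,5)_12 → 7² + 5² = 74

74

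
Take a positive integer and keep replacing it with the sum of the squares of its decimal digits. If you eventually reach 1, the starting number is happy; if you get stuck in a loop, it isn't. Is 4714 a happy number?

4714 → 4² + 7² + 1² + 4² = 82
82 → 8² + 2² = 68
68 → 6² + 8² = 100
100 → 1² + 0² + 0² = 1  — reached 1.

happy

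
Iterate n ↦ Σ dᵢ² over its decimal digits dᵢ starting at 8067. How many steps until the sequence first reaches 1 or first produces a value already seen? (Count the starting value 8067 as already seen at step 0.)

8067 → 8² + 0² + 6² + 7² = 149
149 → 1² + 4² + 9² = 98
98 → 9² + 8² = 145
145 → 1² + 4² + 5² = 42
42 → 4² + 2² = 20
20 → 2² + 0² = 4
4 → 4² = 16
16 → 1² + 6² = 37
37 → 3² + 7² = 58
58 → 5² + 8² = 89
89 → 8² + 9² = 145  — 145 repeats.
That took 11 steps.

11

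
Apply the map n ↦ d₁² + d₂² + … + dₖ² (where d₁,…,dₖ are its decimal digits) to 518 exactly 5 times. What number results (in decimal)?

518 → 5² + 1² + 8² = 90
90 → 9² + 0² = 81
81 → 8² + 1² = 65
65 → 6² + 5² = 61
61 → 6² + 1² = 37

37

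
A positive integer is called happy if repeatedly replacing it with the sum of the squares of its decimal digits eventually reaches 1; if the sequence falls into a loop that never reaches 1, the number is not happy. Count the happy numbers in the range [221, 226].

1

221: 221 → 9 → 81 → 65 → 61 → 37 → 58 → 89 → 145 → 42 → 20 → 4 → 16 → 37  (repeats 37)
222: 222 → 12 → 5 → 25 → 29 → 85 → 89 → 145 → 42 → 20 → 4 → 16 → 37 → 58 → 89  (repeats 89)
223: 223 → 17 → 50 → 25 → 29 → 85 → 89 → 145 → 42 → 20 → 4 → 16 → 37 → 58 → 89  (repeats 89)
224: 224 → 24 → 20 → 4 → 16 → 37 → 58 → 89 → 145 → 42 → 20  (repeats 20)
225: 225 → 33 → 18 → 65 → 61 → 37 → 58 → 89 → 145 → 42 → 20 → 4 → 16 → 37  (repeats 37)
226: 226 → 44 → 32 → 13 → 10 → 1  (reaches 1)
happy: 226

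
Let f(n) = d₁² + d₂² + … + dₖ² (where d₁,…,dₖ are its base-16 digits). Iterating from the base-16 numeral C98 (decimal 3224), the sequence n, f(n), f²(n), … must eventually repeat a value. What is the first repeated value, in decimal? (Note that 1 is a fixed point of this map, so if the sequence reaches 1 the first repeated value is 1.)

3224 = (12,9,8)_16 → 12² + 9² + 8² = 144 + 81 + 64 = 289
289 = (1,2,1)_16 → 1² + 2² + 1² = 1 + 4 + 1 = 6
6 = (6)_16 → 6² = 36
36 = (2,4)_16 → 2² + 4² = 4 + 16 = 20
20 = (1,4)_16 → 1² + 4² = 1 + 16 = 17
17 = (1,1)_16 → 1² + 1² = 1 + 1 = 2
2 = (2)_16 → 2² = 4
4 = (4)_16 → 4² = 16
16 = (1,0)_16 → 1² + 0² = 1 + 0 = 1  — reached the fixed point 1.
1 → 1, so 1 is the first repeated value.

1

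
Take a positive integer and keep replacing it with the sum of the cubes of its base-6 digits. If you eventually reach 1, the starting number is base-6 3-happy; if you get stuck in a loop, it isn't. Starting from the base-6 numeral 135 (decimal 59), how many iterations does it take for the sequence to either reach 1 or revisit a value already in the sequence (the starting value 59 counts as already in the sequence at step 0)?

59 = (1,3,5)_6 → 1³ + 3³ + 5³ = 1 + 27 + 125 = 153
153 = (4,1,3)_6 → 4³ + 1³ + 3³ = 64 + 1 + 27 = 92
92 = (2,3,2)_6 → 2³ + 3³ + 2³ = 8 + 27 + 8 = 43
43 = (1,1,1)_6 → 1³ + 1³ + 1³ = 1 + 1 + 1 = 3
3 = (3)_6 → 3³ = 27
27 = (4,3)_6 → 4³ + 3³ = 64 + 27 = 91
91 = (2,3,1)_6 → 2³ + 3³ + 1³ = 8 + 27 + 1 = 36
36 = (1,0,0)_6 → 1³ + 0³ + 0³ = 1 + 0 + 0 = 1  — reached 1.
That took 8 steps.

8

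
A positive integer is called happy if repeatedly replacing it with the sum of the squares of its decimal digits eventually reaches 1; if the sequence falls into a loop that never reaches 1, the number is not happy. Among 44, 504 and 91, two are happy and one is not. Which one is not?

44: 44 → 32 → 13 → 10 → 1  — reaches 1 (happy)
504: 504 → 41 → 17 → 50 → 25 → 29 → 85 → 89 → 145 → 42 → 20 → 4 → 16 → 37 → 58 → 89  — repeats 89 (not happy)
91: 91 → 82 → 68 → 100 → 1  — reaches 1 (happy)

504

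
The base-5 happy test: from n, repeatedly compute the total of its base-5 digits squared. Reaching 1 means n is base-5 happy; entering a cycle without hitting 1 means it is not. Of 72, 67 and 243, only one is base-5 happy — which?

243

72: 72 → 24 → 32 → 6 → 2 → 4 → 16 → 10 → 4  — repeats 4 (not base-5 happy)
67: 67 → 17 → 13 → 13  — repeats 13 (not base-5 happy)
243: 243 → 35 → 5 → 1  — reaches 1 (base-5 happy)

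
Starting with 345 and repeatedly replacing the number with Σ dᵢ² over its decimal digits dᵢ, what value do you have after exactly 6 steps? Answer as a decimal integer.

345 → 50
50 → 25
25 → 29
29 → 85
85 → 89
89 → 145

145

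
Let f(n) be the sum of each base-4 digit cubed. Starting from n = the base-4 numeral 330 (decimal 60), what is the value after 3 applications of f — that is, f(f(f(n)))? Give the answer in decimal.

9

60 = (3,3,0)_4 → 3³ + 3³ + 0³ = 54
54 = (3,1,2)_4 → 3³ + 1³ + 2³ = 36
36 = (2,1,0)_4 → 2³ + 1³ + 0³ = 9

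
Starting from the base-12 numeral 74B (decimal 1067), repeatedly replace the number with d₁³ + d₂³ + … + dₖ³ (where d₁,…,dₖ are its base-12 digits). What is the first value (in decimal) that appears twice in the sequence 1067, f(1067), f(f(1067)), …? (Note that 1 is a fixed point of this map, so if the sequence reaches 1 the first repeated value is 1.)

1067 = (7,4,11)_12 → 7³ + 4³ + 11³ = 343 + 64 + 1331 = 1738
1738 = (1,0,0,10)_12 → 1³ + 0³ + 0³ + 10³ = 1 + 0 + 0 + 1000 = 1001
1001 = (6,11,5)_12 → 6³ + 11³ + 5³ = 216 + 1331 + 125 = 1672
1672 = (11,7,4)_12 → 11³ + 7³ + 4³ = 1331 + 343 + 64 = 1738  — 1738 already appeared earlier.

1738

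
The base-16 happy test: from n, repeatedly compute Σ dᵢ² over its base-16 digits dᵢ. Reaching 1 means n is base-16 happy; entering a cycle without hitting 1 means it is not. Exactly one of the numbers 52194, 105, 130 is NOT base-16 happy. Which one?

52194: 52194 → 465 → 171 → 221 → 338 → 30 → 197 → 169 → 181 → 146 → 85 → 50 → 13 → 169  — repeats 169 (not base-16 happy)
105: 105 → 117 → 74 → 116 → 65 → 17 → 2 → 4 → 16 → 1  — reaches 1 (base-16 happy)
130: 130 → 68 → 32 → 4 → 16 → 1  — reaches 1 (base-16 happy)

52194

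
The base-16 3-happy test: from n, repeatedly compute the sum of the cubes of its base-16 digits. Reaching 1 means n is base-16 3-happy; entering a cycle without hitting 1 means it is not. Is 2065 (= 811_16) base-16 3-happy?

2065 = (8,1,1)_16 → 8³ + 1³ + 1³ = 512 + 1 + 1 = 514
514 = (2,0,2)_16 → 2³ + 0³ + 2³ = 8 + 0 + 8 = 16
16 = (1,0)_16 → 1³ + 0³ = 1 + 0 = 1  — reached 1.

base-16 3-happy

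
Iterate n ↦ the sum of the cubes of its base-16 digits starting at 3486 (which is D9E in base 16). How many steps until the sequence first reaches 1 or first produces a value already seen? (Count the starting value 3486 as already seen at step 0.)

3486 = (13,9,14)_16 → 13³ + 9³ + 14³ = 2197 + 729 + 2744 = 5670
5670 = (1,6,2,6)_16 → 1³ + 6³ + 2³ + 6³ = 1 + 216 + 8 + 216 = 441
441 = (1,11,9)_16 → 1³ + 11³ + 9³ = 1 + 1331 + 729 = 2061
2061 = (8,0,13)_16 → 8³ + 0³ + 13³ = 512 + 0 + 2197 = 2709
2709 = (10,9,5)_16 → 10³ + 9³ + 5³ = 1000 + 729 + 125 = 1854
1854 = (7,3,14)_16 → 7³ + 3³ + 14³ = 343 + 27 + 2744 = 3114
3114 = (12,2,10)_16 → 12³ + 2³ + 10³ = 1728 + 8 + 1000 = 2736
2736 = (10,11,0)_16 → 10³ + 11³ + 0³ = 1000 + 1331 + 0 = 2331
2331 = (9,1,11)_16 → 9³ + 1³ + 11³ = 729 + 1 + 1331 = 2061  — 2061 repeats.
That took 9 steps.

9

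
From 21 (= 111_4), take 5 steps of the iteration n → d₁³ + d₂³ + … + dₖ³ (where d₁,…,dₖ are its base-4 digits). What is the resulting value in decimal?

21 = (1,1,1)_4 → 1³ + 1³ + 1³ = 1 + 1 + 1 = 3
3 = (3)_4 → 3³ = 27
27 = (1,2,3)_4 → 1³ + 2³ + 3³ = 1 + 8 + 27 = 36
36 = (2,1,0)_4 → 2³ + 1³ + 0³ = 8 + 1 + 0 = 9
9 = (2,1)_4 → 2³ + 1³ = 8 + 1 = 9

9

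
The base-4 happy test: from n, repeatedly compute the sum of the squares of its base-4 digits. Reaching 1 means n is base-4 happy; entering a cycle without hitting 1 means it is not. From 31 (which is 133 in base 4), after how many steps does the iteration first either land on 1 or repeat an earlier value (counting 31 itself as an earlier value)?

5

31 = (1,3,3)_4 → 19
19 = (1,0,3)_4 → 10
10 = (2,2)_4 → 8
8 = (2,0)_4 → 4
4 = (1,0)_4 → 1  — reached 1.
That took 5 steps.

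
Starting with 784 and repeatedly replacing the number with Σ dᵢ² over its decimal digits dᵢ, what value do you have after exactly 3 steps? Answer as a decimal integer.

100

784 → 7² + 8² + 4² = 49 + 64 + 16 = 129
129 → 1² + 2² + 9² = 1 + 4 + 81 = 86
86 → 8² + 6² = 64 + 36 = 100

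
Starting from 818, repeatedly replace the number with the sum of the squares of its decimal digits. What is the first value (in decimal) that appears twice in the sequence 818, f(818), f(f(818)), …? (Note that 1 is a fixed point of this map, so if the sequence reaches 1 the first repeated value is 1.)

818 → 8² + 1² + 8² = 129
129 → 1² + 2² + 9² = 86
86 → 8² + 6² = 100
100 → 1² + 0² + 0² = 1  — reached the fixed point 1.
1 → 1, so 1 is the first repeated value.

1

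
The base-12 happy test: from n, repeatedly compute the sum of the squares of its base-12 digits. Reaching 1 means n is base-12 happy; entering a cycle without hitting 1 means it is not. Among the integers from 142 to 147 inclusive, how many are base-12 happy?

142: 142 → 221 → 62 → 29 → 29  — not base-12 happy
143: 143 → 242 → 69 → 106 → 164 → 66 → 61 → 26 → 8 → 64 → 41 → 34 → 104 → 128 → 164  — not base-12 happy
144: 144 → 1  — base-12 happy
145: 145 → 2 → 4 → 16 → 17 → 26 → 8 → 64 → 41 → 34 → 104 → 128 → 164 → 66 → 61 → 26  — not base-12 happy
146: 146 → 5 → 25 → 5  — not base-12 happy
147: 147 → 10 → 100 → 80 → 100  — not base-12 happy
base-12 happy: 144

1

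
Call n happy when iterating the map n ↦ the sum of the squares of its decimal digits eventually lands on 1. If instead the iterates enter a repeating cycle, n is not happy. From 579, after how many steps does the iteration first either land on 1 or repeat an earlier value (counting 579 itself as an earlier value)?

13

579 → 155
155 → 51
51 → 26
26 → 40
40 → 16
16 → 37
37 → 58
58 → 89
89 → 145
145 → 42
42 → 20
20 → 4
4 → 16  — 16 repeats.
That took 13 steps.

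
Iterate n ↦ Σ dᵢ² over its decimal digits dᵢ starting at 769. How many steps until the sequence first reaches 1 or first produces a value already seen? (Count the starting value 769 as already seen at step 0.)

769 → 166
166 → 73
73 → 58
58 → 89
89 → 145
145 → 42
42 → 20
20 → 4
4 → 16
16 → 37
37 → 58  — 58 repeats.
That took 11 steps.

11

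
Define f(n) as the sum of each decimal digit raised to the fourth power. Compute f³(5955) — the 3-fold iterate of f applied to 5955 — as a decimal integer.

9603

5955 → 5⁴ + 9⁴ + 5⁴ + 5⁴ = 625 + 6561 + 625 + 625 = 8436
8436 → 8⁴ + 4⁴ + 3⁴ + 6⁴ = 4096 + 256 + 81 + 1296 = 5729
5729 → 5⁴ + 7⁴ + 2⁴ + 9⁴ = 625 + 2401 + 16 + 6561 = 9603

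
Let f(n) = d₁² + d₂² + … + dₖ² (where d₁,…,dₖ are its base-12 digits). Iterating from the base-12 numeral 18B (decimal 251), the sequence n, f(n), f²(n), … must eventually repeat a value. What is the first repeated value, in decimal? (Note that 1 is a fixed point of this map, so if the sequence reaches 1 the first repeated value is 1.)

5

251 = (1,8,11)_12 → 1² + 8² + 11² = 186
186 = (1,3,6)_12 → 1² + 3² + 6² = 46
46 = (3,10)_12 → 3² + 10² = 109
109 = (9,1)_12 → 9² + 1² = 82
82 = (6,10)_12 → 6² + 10² = 136
136 = (11,4)_12 → 11² + 4² = 137
137 = (11,5)_12 → 11² + 5² = 146
146 = (1,0,2)_12 → 1² + 0² + 2² = 5
5 = (5)_12 → 5² = 25
25 = (2,1)_12 → 2² + 1² = 5  — 5 already appeared earlier.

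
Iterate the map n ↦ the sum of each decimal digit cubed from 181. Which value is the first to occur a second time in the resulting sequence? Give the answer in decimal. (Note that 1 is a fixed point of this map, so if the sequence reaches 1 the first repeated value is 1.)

370

181 → 1³ + 8³ + 1³ = 1 + 512 + 1 = 514
514 → 5³ + 1³ + 4³ = 125 + 1 + 64 = 190
190 → 1³ + 9³ + 0³ = 1 + 729 + 0 = 730
730 → 7³ + 3³ + 0³ = 343 + 27 + 0 = 370
370 → 3³ + 7³ + 0³ = 27 + 343 + 0 = 370  — 370 already appeared earlier.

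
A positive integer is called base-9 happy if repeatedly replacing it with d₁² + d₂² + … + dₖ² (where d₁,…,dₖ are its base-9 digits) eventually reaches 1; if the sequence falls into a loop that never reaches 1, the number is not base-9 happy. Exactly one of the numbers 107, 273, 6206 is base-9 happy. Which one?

107: 107 → 69 → 85 → 17 → 65 → 53 → 89 → 65  — repeats 65 (not base-9 happy)
273: 273 → 27 → 9 → 1  — reaches 1 (base-9 happy)
6206: 6206 → 130 → 42 → 52 → 74 → 68 → 74  — repeats 74 (not base-9 happy)

273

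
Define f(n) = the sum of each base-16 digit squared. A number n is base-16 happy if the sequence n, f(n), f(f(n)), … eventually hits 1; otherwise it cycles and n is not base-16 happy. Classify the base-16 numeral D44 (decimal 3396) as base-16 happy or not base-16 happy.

3396 = (13,4,4)_16 → 201
201 = (12,9)_16 → 225
225 = (14,1)_16 → 197
197 = (12,5)_16 → 169
169 = (10,9)_16 → 181
181 = (11,5)_16 → 146
146 = (9,2)_16 → 85
85 = (5,5)_16 → 50
50 = (3,2)_16 → 13
13 = (13)_16 → 169  — 169 already seen; the sequence cycles without reaching 1.

not base-16 happy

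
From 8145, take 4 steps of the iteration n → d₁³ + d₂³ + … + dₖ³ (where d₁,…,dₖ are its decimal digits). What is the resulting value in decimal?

153

8145 → 8³ + 1³ + 4³ + 5³ = 702
702 → 7³ + 0³ + 2³ = 351
351 → 3³ + 5³ + 1³ = 153
153 → 1³ + 5³ + 3³ = 153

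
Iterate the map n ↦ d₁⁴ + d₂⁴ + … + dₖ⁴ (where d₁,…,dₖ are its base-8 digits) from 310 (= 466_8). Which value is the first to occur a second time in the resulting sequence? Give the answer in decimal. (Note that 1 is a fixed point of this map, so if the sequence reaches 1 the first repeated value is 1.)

257

310 = (4,6,6)_8 → 4⁴ + 6⁴ + 6⁴ = 2848
2848 = (5,4,4,0)_8 → 5⁴ + 4⁴ + 4⁴ + 0⁴ = 1137
1137 = (2,1,6,1)_8 → 2⁴ + 1⁴ + 6⁴ + 1⁴ = 1314
1314 = (2,4,4,2)_8 → 2⁴ + 4⁴ + 4⁴ + 2⁴ = 544
544 = (1,0,4,0)_8 → 1⁴ + 0⁴ + 4⁴ + 0⁴ = 257
257 = (4,0,1)_8 → 4⁴ + 0⁴ + 1⁴ = 257  — 257 already appeared earlier.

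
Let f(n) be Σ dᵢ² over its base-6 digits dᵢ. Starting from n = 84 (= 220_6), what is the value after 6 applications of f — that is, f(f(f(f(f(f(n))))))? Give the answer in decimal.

84 = (2,2,0)_6 → 8
8 = (1,2)_6 → 5
5 = (5)_6 → 25
25 = (4,1)_6 → 17
17 = (2,5)_6 → 29
29 = (4,5)_6 → 41

41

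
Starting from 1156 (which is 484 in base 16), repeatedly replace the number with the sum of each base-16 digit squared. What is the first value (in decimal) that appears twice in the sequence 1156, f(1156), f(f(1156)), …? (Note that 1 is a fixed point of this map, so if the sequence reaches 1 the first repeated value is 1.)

1156 = (4,8,4)_16 → 4² + 8² + 4² = 16 + 64 + 16 = 96
96 = (6,0)_16 → 6² + 0² = 36 + 0 = 36
36 = (2,4)_16 → 2² + 4² = 4 + 16 = 20
20 = (1,4)_16 → 1² + 4² = 1 + 16 = 17
17 = (1,1)_16 → 1² + 1² = 1 + 1 = 2
2 = (2)_16 → 2² = 4
4 = (4)_16 → 4² = 16
16 = (1,0)_16 → 1² + 0² = 1 + 0 = 1  — reached the fixed point 1.
1 → 1, so 1 is the first repeated value.

1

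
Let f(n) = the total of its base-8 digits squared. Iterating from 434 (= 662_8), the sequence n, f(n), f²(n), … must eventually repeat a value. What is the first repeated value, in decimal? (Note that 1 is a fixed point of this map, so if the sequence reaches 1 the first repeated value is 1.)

1

434 = (6,6,2)_8 → 6² + 6² + 2² = 76
76 = (1,1,4)_8 → 1² + 1² + 4² = 18
18 = (2,2)_8 → 2² + 2² = 8
8 = (1,0)_8 → 1² + 0² = 1  — reached the fixed point 1.
1 → 1, so 1 is the first repeated value.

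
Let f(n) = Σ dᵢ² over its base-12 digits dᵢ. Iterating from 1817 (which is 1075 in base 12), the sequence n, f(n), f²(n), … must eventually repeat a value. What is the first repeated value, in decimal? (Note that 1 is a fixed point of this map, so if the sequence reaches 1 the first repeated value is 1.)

50

1817 = (1,0,7,5)_12 → 1² + 0² + 7² + 5² = 75
75 = (6,3)_12 → 6² + 3² = 45
45 = (3,9)_12 → 3² + 9² = 90
90 = (7,6)_12 → 7² + 6² = 85
85 = (7,1)_12 → 7² + 1² = 50
50 = (4,2)_12 → 4² + 2² = 20
20 = (1,8)_12 → 1² + 8² = 65
65 = (5,5)_12 → 5² + 5² = 50  — 50 already appeared earlier.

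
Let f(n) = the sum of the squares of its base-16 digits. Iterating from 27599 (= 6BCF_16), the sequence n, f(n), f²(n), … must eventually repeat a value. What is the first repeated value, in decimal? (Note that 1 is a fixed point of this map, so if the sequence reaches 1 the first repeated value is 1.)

27599 = (6,11,12,15)_16 → 6² + 11² + 12² + 15² = 526
526 = (2,0,14)_16 → 2² + 0² + 14² = 200
200 = (12,8)_16 → 12² + 8² = 208
208 = (13,0)_16 → 13² + 0² = 169
169 = (10,9)_16 → 10² + 9² = 181
181 = (11,5)_16 → 11² + 5² = 146
146 = (9,2)_16 → 9² + 2² = 85
85 = (5,5)_16 → 5² + 5² = 50
50 = (3,2)_16 → 3² + 2² = 13
13 = (13)_16 → 13² = 169  — 169 already appeared earlier.

169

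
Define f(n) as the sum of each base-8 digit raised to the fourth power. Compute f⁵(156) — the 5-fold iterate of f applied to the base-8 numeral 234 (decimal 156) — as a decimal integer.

1313

156 = (2,3,4)_8 → 2⁴ + 3⁴ + 4⁴ = 16 + 81 + 256 = 353
353 = (5,4,1)_8 → 5⁴ + 4⁴ + 1⁴ = 625 + 256 + 1 = 882
882 = (1,5,6,2)_8 → 1⁴ + 5⁴ + 6⁴ + 2⁴ = 1 + 625 + 1296 + 16 = 1938
1938 = (3,6,2,2)_8 → 3⁴ + 6⁴ + 2⁴ + 2⁴ = 81 + 1296 + 16 + 16 = 1409
1409 = (2,6,0,1)_8 → 2⁴ + 6⁴ + 0⁴ + 1⁴ = 16 + 1296 + 0 + 1 = 1313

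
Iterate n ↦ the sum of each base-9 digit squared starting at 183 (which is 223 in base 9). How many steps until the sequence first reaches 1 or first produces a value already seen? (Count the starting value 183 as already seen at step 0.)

5

183 = (2,2,3)_9 → 2² + 2² + 3² = 17
17 = (1,8)_9 → 1² + 8² = 65
65 = (7,2)_9 → 7² + 2² = 53
53 = (5,8)_9 → 5² + 8² = 89
89 = (1,0,8)_9 → 1² + 0² + 8² = 65  — 65 repeats.
That took 5 steps.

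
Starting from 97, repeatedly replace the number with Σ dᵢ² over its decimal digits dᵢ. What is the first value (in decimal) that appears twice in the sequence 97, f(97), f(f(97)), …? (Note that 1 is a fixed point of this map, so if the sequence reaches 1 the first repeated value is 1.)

1

97 → 9² + 7² = 130
130 → 1² + 3² + 0² = 10
10 → 1² + 0² = 1  — reached the fixed point 1.
1 → 1, so 1 is the first repeated value.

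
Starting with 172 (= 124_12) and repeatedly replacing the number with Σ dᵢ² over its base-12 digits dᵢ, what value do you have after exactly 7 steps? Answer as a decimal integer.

25

172 = (1,2,4)_12 → 1² + 2² + 4² = 1 + 4 + 16 = 21
21 = (1,9)_12 → 1² + 9² = 1 + 81 = 82
82 = (6,10)_12 → 6² + 10² = 36 + 100 = 136
136 = (11,4)_12 → 11² + 4² = 121 + 16 = 137
137 = (11,5)_12 → 11² + 5² = 121 + 25 = 146
146 = (1,0,2)_12 → 1² + 0² + 2² = 1 + 0 + 4 = 5
5 = (5)_12 → 5² = 25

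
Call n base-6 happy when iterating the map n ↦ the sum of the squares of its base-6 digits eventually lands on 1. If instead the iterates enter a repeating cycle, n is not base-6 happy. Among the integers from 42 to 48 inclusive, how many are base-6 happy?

42: 42 → 2 → 4 → 16 → 20 → 13 → 5 → 25 → 17 → 29 → 41 → 26 → 20  (repeats 20)
43: 43 → 3 → 9 → 10 → 17 → 29 → 41 → 26 → 20 → 13 → 5 → 25 → 17  (repeats 17)
44: 44 → 6 → 1  (reaches 1)
45: 45 → 11 → 26 → 20 → 13 → 5 → 25 → 17 → 29 → 41 → 26  (repeats 26)
46: 46 → 18 → 9 → 10 → 17 → 29 → 41 → 26 → 20 → 13 → 5 → 25 → 17  (repeats 17)
47: 47 → 27 → 25 → 17 → 29 → 41 → 26 → 20 → 13 → 5 → 25  (repeats 25)
48: 48 → 5 → 25 → 17 → 29 → 41 → 26 → 20 → 13 → 5  (repeats 5)
base-6 happy: 44

1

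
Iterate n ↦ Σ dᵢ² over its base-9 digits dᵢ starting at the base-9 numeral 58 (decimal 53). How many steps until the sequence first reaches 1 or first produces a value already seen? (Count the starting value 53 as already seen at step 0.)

53 = (5,8)_9 → 5² + 8² = 89
89 = (1,0,8)_9 → 1² + 0² + 8² = 65
65 = (7,2)_9 → 7² + 2² = 53  — 53 repeats.
That took 3 steps.

3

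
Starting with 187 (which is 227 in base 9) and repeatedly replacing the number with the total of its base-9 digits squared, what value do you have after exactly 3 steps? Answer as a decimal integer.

25

187 = (2,2,7)_9 → 57
57 = (6,3)_9 → 45
45 = (5,0)_9 → 25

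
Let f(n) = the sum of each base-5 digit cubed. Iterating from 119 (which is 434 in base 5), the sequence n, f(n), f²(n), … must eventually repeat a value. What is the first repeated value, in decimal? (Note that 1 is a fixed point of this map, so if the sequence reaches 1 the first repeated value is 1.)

119 = (4,3,4)_5 → 4³ + 3³ + 4³ = 64 + 27 + 64 = 155
155 = (1,1,1,0)_5 → 1³ + 1³ + 1³ + 0³ = 1 + 1 + 1 + 0 = 3
3 = (3)_5 → 3³ = 27
27 = (1,0,2)_5 → 1³ + 0³ + 2³ = 1 + 0 + 8 = 9
9 = (1,4)_5 → 1³ + 4³ = 1 + 64 = 65
65 = (2,3,0)_5 → 2³ + 3³ + 0³ = 8 + 27 + 0 = 35
35 = (1,2,0)_5 → 1³ + 2³ + 0³ = 1 + 8 + 0 = 9  — 9 already appeared earlier.

9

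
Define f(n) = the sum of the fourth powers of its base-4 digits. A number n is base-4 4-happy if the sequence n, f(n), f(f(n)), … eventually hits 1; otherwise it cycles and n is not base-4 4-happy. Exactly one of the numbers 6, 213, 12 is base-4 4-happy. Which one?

6: 6 → 17 → 2 → 16 → 1  — reaches 1 (base-4 4-happy)
213: 213 → 84 → 3 → 81 → 3  — repeats 3 (not base-4 4-happy)
12: 12 → 81 → 3 → 81  — repeats 81 (not base-4 4-happy)

6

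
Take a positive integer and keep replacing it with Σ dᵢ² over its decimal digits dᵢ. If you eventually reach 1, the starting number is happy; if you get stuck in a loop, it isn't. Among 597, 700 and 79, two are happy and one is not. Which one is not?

597: 597 → 155 → 51 → 26 → 40 → 16 → 37 → 58 → 89 → 145 → 42 → 20 → 4 → 16  — repeats 16 (not happy)
700: 700 → 49 → 97 → 130 → 10 → 1  — reaches 1 (happy)
79: 79 → 130 → 10 → 1  — reaches 1 (happy)

597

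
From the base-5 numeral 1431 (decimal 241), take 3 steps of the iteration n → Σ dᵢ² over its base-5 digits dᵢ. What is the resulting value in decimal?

1

241 = (1,4,3,1)_5 → 27
27 = (1,0,2)_5 → 5
5 = (1,0)_5 → 1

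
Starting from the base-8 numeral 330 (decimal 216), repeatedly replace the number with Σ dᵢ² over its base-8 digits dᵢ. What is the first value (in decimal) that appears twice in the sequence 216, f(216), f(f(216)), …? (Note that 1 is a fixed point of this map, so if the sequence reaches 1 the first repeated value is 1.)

216 = (3,3,0)_8 → 3² + 3² + 0² = 9 + 9 + 0 = 18
18 = (2,2)_8 → 2² + 2² = 4 + 4 = 8
8 = (1,0)_8 → 1² + 0² = 1 + 0 = 1  — reached the fixed point 1.
1 → 1, so 1 is the first repeated value.

1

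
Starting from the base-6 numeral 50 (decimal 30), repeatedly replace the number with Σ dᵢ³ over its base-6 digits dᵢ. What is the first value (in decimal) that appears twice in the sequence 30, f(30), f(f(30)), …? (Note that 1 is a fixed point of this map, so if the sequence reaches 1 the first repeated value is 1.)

30 = (5,0)_6 → 5³ + 0³ = 125
125 = (3,2,5)_6 → 3³ + 2³ + 5³ = 160
160 = (4,2,4)_6 → 4³ + 2³ + 4³ = 136
136 = (3,4,4)_6 → 3³ + 4³ + 4³ = 155
155 = (4,1,5)_6 → 4³ + 1³ + 5³ = 190
190 = (5,1,4)_6 → 5³ + 1³ + 4³ = 190  — 190 already appeared earlier.

190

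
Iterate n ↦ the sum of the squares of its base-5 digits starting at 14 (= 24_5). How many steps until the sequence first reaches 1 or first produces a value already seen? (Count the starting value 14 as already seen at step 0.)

5

14 = (2,4)_5 → 2² + 4² = 4 + 16 = 20
20 = (4,0)_5 → 4² + 0² = 16 + 0 = 16
16 = (3,1)_5 → 3² + 1² = 9 + 1 = 10
10 = (2,0)_5 → 2² + 0² = 4 + 0 = 4
4 = (4)_5 → 4² = 16  — 16 repeats.
That took 5 steps.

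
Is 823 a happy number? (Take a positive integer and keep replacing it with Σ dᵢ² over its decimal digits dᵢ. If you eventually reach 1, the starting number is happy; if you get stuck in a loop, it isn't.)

not happy

823 → 77
77 → 98
98 → 145
145 → 42
42 → 20
20 → 4
4 → 16
16 → 37
37 → 58
58 → 89
89 → 145  — 145 already seen; the sequence cycles without reaching 1.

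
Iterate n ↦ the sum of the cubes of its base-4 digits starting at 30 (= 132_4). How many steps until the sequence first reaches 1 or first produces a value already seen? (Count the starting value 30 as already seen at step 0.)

30 = (1,3,2)_4 → 1³ + 3³ + 2³ = 1 + 27 + 8 = 36
36 = (2,1,0)_4 → 2³ + 1³ + 0³ = 8 + 1 + 0 = 9
9 = (2,1)_4 → 2³ + 1³ = 8 + 1 = 9  — 9 repeats.
That took 3 steps.

3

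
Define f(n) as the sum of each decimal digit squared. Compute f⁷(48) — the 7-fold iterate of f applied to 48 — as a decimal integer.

145

48 → 4² + 8² = 16 + 64 = 80
80 → 8² + 0² = 64 + 0 = 64
64 → 6² + 4² = 36 + 16 = 52
52 → 5² + 2² = 25 + 4 = 29
29 → 2² + 9² = 4 + 81 = 85
85 → 8² + 5² = 64 + 25 = 89
89 → 8² + 9² = 64 + 81 = 145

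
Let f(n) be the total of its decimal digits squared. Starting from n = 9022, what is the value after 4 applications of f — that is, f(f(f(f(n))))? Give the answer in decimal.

9022 → 9² + 0² + 2² + 2² = 89
89 → 8² + 9² = 145
145 → 1² + 4² + 5² = 42
42 → 4² + 2² = 20

20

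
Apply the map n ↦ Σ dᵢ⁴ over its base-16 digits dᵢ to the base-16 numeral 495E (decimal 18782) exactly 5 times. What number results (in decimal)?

18

18782 = (4,9,5,14)_16 → 45858
45858 = (11,3,2,2)_16 → 14754
14754 = (3,9,10,2)_16 → 16658
16658 = (4,1,1,2)_16 → 274
274 = (1,1,2)_16 → 18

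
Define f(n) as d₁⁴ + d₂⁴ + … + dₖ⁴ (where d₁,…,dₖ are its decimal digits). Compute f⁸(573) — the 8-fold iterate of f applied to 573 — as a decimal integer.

573 → 3107
3107 → 2483
2483 → 4449
4449 → 7329
7329 → 9059
9059 → 13747
13747 → 5140
5140 → 882

882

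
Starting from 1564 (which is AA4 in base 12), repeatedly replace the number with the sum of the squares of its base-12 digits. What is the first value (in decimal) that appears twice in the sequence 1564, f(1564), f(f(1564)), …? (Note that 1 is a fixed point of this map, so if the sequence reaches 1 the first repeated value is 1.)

1564 = (10,10,4)_12 → 10² + 10² + 4² = 216
216 = (1,6,0)_12 → 1² + 6² + 0² = 37
37 = (3,1)_12 → 3² + 1² = 10
10 = (10)_12 → 10² = 100
100 = (8,4)_12 → 8² + 4² = 80
80 = (6,8)_12 → 6² + 8² = 100  — 100 already appeared earlier.

100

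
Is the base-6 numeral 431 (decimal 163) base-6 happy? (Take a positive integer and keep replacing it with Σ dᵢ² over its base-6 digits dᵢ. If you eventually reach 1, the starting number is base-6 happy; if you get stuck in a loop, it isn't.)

163 = (4,3,1)_6 → 26
26 = (4,2)_6 → 20
20 = (3,2)_6 → 13
13 = (2,1)_6 → 5
5 = (5)_6 → 25
25 = (4,1)_6 → 17
17 = (2,5)_6 → 29
29 = (4,5)_6 → 41
41 = (1,0,5)_6 → 26  — 26 already seen; the sequence cycles without reaching 1.

not base-6 happy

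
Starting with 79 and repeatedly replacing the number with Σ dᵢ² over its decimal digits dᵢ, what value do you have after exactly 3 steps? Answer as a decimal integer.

79 → 7² + 9² = 130
130 → 1² + 3² + 0² = 10
10 → 1² + 0² = 1

1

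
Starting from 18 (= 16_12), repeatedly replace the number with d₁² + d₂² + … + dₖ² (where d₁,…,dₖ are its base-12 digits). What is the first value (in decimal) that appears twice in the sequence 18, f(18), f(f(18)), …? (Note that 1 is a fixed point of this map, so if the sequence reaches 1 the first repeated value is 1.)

18 = (1,6)_12 → 37
37 = (3,1)_12 → 10
10 = (10)_12 → 100
100 = (8,4)_12 → 80
80 = (6,8)_12 → 100  — 100 already appeared earlier.

100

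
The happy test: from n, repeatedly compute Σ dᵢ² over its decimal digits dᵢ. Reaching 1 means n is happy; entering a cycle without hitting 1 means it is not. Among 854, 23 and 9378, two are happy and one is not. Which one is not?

854: 854 → 105 → 26 → 40 → 16 → 37 → 58 → 89 → 145 → 42 → 20 → 4 → 16  — repeats 16 (not happy)
23: 23 → 13 → 10 → 1  — reaches 1 (happy)
9378: 9378 → 203 → 13 → 10 → 1  — reaches 1 (happy)

854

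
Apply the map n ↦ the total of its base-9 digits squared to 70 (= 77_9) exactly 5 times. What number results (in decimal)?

74

70 = (7,7)_9 → 7² + 7² = 98
98 = (1,1,8)_9 → 1² + 1² + 8² = 66
66 = (7,3)_9 → 7² + 3² = 58
58 = (6,4)_9 → 6² + 4² = 52
52 = (5,7)_9 → 5² + 7² = 74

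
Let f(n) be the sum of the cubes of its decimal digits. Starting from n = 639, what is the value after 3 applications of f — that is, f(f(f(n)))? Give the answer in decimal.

639 → 6³ + 3³ + 9³ = 972
972 → 9³ + 7³ + 2³ = 1080
1080 → 1³ + 0³ + 8³ + 0³ = 513

513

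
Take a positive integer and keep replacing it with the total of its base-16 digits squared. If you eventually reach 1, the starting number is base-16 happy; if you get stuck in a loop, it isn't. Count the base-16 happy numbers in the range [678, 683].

678: 678 → 140 → 208 → 169 → 181 → 146 → 85 → 50 → 13 → 169  (repeats 169)
679: 679 → 153 → 162 → 104 → 100 → 52 → 25 → 82 → 29 → 170 → 200 → 208 → 169 → 181 → 146 → 85 → 50 → 13 → 169  (repeats 169)
680: 680 → 168 → 164 → 116 → 65 → 17 → 2 → 4 → 16 → 1  (reaches 1)
681: 681 → 185 → 202 → 244 → 241 → 226 → 200 → 208 → 169 → 181 → 146 → 85 → 50 → 13 → 169  (repeats 169)
682: 682 → 204 → 288 → 5 → 25 → 82 → 29 → 170 → 200 → 208 → 169 → 181 → 146 → 85 → 50 → 13 → 169  (repeats 169)
683: 683 → 225 → 197 → 169 → 181 → 146 → 85 → 50 → 13 → 169  (repeats 169)
base-16 happy: 680

1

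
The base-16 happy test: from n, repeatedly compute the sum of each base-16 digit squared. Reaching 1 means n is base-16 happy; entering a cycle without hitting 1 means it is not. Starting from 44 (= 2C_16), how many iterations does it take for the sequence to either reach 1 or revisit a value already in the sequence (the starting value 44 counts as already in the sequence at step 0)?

14

44 = (2,12)_16 → 148
148 = (9,4)_16 → 97
97 = (6,1)_16 → 37
37 = (2,5)_16 → 29
29 = (1,13)_16 → 170
170 = (10,10)_16 → 200
200 = (12,8)_16 → 208
208 = (13,0)_16 → 169
169 = (10,9)_16 → 181
181 = (11,5)_16 → 146
146 = (9,2)_16 → 85
85 = (5,5)_16 → 50
50 = (3,2)_16 → 13
13 = (13)_16 → 169  — 169 repeats.
That took 14 steps.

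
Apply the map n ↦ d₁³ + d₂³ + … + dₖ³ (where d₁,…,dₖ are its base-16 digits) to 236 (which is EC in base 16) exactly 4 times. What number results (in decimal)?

236 = (14,12)_16 → 4472
4472 = (1,1,7,8)_16 → 857
857 = (3,5,9)_16 → 881
881 = (3,7,1)_16 → 371

371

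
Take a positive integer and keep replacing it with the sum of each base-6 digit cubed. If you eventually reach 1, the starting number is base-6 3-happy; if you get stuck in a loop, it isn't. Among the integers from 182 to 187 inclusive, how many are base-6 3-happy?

182: 182 → 133 → 92 → 43 → 3 → 27 → 91 → 36 → 1  — base-6 3-happy
183: 183 → 152 → 73 → 9 → 28 → 128 → 62 → 73  — not base-6 3-happy
184: 184 → 189 → 153 → 92 → 43 → 3 → 27 → 91 → 36 → 1  — base-6 3-happy
185: 185 → 250 → 190 → 190  — not base-6 3-happy
186: 186 → 126 → 54 → 28 → 128 → 62 → 73 → 9 → 28  — not base-6 3-happy
187: 187 → 127 → 55 → 29 → 189 → 153 → 92 → 43 → 3 → 27 → 91 → 36 → 1  — base-6 3-happy
base-6 3-happy: 182, 184, 187

3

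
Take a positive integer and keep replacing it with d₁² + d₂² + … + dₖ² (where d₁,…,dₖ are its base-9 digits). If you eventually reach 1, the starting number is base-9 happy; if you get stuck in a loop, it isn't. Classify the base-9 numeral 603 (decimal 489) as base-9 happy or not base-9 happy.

489 = (6,0,3)_9 → 6² + 0² + 3² = 36 + 0 + 9 = 45
45 = (5,0)_9 → 5² + 0² = 25 + 0 = 25
25 = (2,7)_9 → 2² + 7² = 4 + 49 = 53
53 = (5,8)_9 → 5² + 8² = 25 + 64 = 89
89 = (1,0,8)_9 → 1² + 0² + 8² = 1 + 0 + 64 = 65
65 = (7,2)_9 → 7² + 2² = 49 + 4 = 53  — 53 already seen; the sequence cycles without reaching 1.

not base-9 happy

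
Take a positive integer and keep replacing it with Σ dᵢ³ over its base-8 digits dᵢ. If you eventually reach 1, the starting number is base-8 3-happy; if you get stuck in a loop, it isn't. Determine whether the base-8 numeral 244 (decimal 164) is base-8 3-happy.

164 = (2,4,4)_8 → 136
136 = (2,1,0)_8 → 9
9 = (1,1)_8 → 2
2 = (2)_8 → 8
8 = (1,0)_8 → 1  — reached 1.

base-8 3-happy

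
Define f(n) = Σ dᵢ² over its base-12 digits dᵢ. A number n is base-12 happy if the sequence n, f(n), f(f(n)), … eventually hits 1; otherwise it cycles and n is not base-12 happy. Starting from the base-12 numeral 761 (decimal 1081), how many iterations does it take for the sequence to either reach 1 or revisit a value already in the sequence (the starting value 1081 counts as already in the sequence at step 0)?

13

1081 = (7,6,1)_12 → 7² + 6² + 1² = 86
86 = (7,2)_12 → 7² + 2² = 53
53 = (4,5)_12 → 4² + 5² = 41
41 = (3,5)_12 → 3² + 5² = 34
34 = (2,10)_12 → 2² + 10² = 104
104 = (8,8)_12 → 8² + 8² = 128
128 = (10,8)_12 → 10² + 8² = 164
164 = (1,1,8)_12 → 1² + 1² + 8² = 66
66 = (5,6)_12 → 5² + 6² = 61
61 = (5,1)_12 → 5² + 1² = 26
26 = (2,2)_12 → 2² + 2² = 8
8 = (8)_12 → 8² = 64
64 = (5,4)_12 → 5² + 4² = 41  — 41 repeats.
That took 13 steps.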